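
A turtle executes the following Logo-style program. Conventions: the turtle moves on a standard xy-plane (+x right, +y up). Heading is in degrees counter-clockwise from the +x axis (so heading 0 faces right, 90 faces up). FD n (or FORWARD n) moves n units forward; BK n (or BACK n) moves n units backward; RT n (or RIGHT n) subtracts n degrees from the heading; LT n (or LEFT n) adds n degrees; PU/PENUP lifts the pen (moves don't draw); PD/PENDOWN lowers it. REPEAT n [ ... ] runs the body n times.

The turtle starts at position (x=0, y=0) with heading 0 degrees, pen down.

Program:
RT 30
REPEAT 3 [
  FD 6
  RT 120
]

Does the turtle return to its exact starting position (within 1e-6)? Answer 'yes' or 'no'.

Answer: yes

Derivation:
Executing turtle program step by step:
Start: pos=(0,0), heading=0, pen down
RT 30: heading 0 -> 330
REPEAT 3 [
  -- iteration 1/3 --
  FD 6: (0,0) -> (5.196,-3) [heading=330, draw]
  RT 120: heading 330 -> 210
  -- iteration 2/3 --
  FD 6: (5.196,-3) -> (0,-6) [heading=210, draw]
  RT 120: heading 210 -> 90
  -- iteration 3/3 --
  FD 6: (0,-6) -> (0,0) [heading=90, draw]
  RT 120: heading 90 -> 330
]
Final: pos=(0,0), heading=330, 3 segment(s) drawn

Start position: (0, 0)
Final position: (0, 0)
Distance = 0; < 1e-6 -> CLOSED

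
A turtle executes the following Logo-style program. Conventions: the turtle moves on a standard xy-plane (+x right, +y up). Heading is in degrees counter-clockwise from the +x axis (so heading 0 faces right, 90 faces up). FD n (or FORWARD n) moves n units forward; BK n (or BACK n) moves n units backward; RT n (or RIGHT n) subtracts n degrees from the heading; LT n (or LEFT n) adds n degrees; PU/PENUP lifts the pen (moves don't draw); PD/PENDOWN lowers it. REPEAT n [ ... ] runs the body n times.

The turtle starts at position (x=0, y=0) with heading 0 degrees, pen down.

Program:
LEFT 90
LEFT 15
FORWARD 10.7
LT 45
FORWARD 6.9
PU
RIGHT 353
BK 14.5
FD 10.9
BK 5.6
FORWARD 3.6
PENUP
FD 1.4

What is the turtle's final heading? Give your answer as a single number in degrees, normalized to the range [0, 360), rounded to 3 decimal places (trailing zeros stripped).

Answer: 157

Derivation:
Executing turtle program step by step:
Start: pos=(0,0), heading=0, pen down
LT 90: heading 0 -> 90
LT 15: heading 90 -> 105
FD 10.7: (0,0) -> (-2.769,10.335) [heading=105, draw]
LT 45: heading 105 -> 150
FD 6.9: (-2.769,10.335) -> (-8.745,13.785) [heading=150, draw]
PU: pen up
RT 353: heading 150 -> 157
BK 14.5: (-8.745,13.785) -> (4.602,8.12) [heading=157, move]
FD 10.9: (4.602,8.12) -> (-5.431,12.379) [heading=157, move]
BK 5.6: (-5.431,12.379) -> (-0.276,10.191) [heading=157, move]
FD 3.6: (-0.276,10.191) -> (-3.59,11.597) [heading=157, move]
PU: pen up
FD 1.4: (-3.59,11.597) -> (-4.879,12.144) [heading=157, move]
Final: pos=(-4.879,12.144), heading=157, 2 segment(s) drawn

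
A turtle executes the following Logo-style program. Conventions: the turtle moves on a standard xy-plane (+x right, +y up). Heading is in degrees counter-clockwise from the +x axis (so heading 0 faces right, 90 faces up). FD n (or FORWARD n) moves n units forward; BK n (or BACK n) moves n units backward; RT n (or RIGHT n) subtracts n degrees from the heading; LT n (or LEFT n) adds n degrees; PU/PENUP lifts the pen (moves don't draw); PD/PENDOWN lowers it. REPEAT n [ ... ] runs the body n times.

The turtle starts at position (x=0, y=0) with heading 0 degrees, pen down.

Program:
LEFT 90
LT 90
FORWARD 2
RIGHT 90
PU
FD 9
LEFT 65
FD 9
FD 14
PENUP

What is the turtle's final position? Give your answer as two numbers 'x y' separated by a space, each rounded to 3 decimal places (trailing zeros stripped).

Executing turtle program step by step:
Start: pos=(0,0), heading=0, pen down
LT 90: heading 0 -> 90
LT 90: heading 90 -> 180
FD 2: (0,0) -> (-2,0) [heading=180, draw]
RT 90: heading 180 -> 90
PU: pen up
FD 9: (-2,0) -> (-2,9) [heading=90, move]
LT 65: heading 90 -> 155
FD 9: (-2,9) -> (-10.157,12.804) [heading=155, move]
FD 14: (-10.157,12.804) -> (-22.845,18.72) [heading=155, move]
PU: pen up
Final: pos=(-22.845,18.72), heading=155, 1 segment(s) drawn

Answer: -22.845 18.72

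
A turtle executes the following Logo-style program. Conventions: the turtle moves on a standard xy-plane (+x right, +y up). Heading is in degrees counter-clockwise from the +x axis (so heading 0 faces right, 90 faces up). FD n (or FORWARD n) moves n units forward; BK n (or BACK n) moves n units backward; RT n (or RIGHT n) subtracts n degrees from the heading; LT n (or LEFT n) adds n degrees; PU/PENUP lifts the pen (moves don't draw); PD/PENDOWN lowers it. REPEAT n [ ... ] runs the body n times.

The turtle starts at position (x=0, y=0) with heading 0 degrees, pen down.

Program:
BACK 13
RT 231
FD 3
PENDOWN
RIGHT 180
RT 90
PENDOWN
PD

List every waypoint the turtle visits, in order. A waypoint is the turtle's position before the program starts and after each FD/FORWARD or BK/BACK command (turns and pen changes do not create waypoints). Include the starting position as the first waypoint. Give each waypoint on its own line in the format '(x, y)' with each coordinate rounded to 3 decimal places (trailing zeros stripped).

Executing turtle program step by step:
Start: pos=(0,0), heading=0, pen down
BK 13: (0,0) -> (-13,0) [heading=0, draw]
RT 231: heading 0 -> 129
FD 3: (-13,0) -> (-14.888,2.331) [heading=129, draw]
PD: pen down
RT 180: heading 129 -> 309
RT 90: heading 309 -> 219
PD: pen down
PD: pen down
Final: pos=(-14.888,2.331), heading=219, 2 segment(s) drawn
Waypoints (3 total):
(0, 0)
(-13, 0)
(-14.888, 2.331)

Answer: (0, 0)
(-13, 0)
(-14.888, 2.331)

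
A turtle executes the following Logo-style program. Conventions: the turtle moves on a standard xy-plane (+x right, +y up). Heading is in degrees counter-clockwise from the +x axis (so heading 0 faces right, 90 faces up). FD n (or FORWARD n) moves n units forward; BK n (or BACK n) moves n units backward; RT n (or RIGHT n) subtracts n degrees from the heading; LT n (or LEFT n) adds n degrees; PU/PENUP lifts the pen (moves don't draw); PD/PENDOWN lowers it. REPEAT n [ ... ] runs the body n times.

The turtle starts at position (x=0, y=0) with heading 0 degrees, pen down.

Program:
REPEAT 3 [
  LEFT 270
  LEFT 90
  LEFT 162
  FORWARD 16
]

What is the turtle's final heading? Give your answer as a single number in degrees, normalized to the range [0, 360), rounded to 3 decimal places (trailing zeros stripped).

Executing turtle program step by step:
Start: pos=(0,0), heading=0, pen down
REPEAT 3 [
  -- iteration 1/3 --
  LT 270: heading 0 -> 270
  LT 90: heading 270 -> 0
  LT 162: heading 0 -> 162
  FD 16: (0,0) -> (-15.217,4.944) [heading=162, draw]
  -- iteration 2/3 --
  LT 270: heading 162 -> 72
  LT 90: heading 72 -> 162
  LT 162: heading 162 -> 324
  FD 16: (-15.217,4.944) -> (-2.273,-4.46) [heading=324, draw]
  -- iteration 3/3 --
  LT 270: heading 324 -> 234
  LT 90: heading 234 -> 324
  LT 162: heading 324 -> 126
  FD 16: (-2.273,-4.46) -> (-11.677,8.484) [heading=126, draw]
]
Final: pos=(-11.677,8.484), heading=126, 3 segment(s) drawn

Answer: 126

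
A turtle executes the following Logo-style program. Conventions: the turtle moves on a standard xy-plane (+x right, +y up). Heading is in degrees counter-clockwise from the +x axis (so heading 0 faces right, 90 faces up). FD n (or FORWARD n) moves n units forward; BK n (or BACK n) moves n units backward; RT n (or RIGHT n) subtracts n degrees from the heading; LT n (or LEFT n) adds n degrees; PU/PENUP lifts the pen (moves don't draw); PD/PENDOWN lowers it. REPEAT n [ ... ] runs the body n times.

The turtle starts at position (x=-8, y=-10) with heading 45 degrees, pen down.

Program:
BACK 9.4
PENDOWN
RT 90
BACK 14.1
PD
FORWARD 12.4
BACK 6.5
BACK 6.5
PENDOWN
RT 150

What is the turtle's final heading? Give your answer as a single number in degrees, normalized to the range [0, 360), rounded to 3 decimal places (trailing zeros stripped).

Executing turtle program step by step:
Start: pos=(-8,-10), heading=45, pen down
BK 9.4: (-8,-10) -> (-14.647,-16.647) [heading=45, draw]
PD: pen down
RT 90: heading 45 -> 315
BK 14.1: (-14.647,-16.647) -> (-24.617,-6.677) [heading=315, draw]
PD: pen down
FD 12.4: (-24.617,-6.677) -> (-15.849,-15.445) [heading=315, draw]
BK 6.5: (-15.849,-15.445) -> (-20.445,-10.849) [heading=315, draw]
BK 6.5: (-20.445,-10.849) -> (-25.041,-6.252) [heading=315, draw]
PD: pen down
RT 150: heading 315 -> 165
Final: pos=(-25.041,-6.252), heading=165, 5 segment(s) drawn

Answer: 165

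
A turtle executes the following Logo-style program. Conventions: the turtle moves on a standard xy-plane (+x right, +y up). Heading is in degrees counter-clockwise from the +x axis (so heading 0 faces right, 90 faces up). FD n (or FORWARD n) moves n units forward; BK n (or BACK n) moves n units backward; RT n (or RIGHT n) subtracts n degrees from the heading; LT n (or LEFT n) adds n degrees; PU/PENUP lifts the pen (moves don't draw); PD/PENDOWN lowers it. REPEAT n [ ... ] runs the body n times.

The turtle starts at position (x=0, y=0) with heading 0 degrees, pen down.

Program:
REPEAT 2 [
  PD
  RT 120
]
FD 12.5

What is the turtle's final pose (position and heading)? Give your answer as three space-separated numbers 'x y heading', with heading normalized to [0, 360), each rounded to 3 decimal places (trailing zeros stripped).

Executing turtle program step by step:
Start: pos=(0,0), heading=0, pen down
REPEAT 2 [
  -- iteration 1/2 --
  PD: pen down
  RT 120: heading 0 -> 240
  -- iteration 2/2 --
  PD: pen down
  RT 120: heading 240 -> 120
]
FD 12.5: (0,0) -> (-6.25,10.825) [heading=120, draw]
Final: pos=(-6.25,10.825), heading=120, 1 segment(s) drawn

Answer: -6.25 10.825 120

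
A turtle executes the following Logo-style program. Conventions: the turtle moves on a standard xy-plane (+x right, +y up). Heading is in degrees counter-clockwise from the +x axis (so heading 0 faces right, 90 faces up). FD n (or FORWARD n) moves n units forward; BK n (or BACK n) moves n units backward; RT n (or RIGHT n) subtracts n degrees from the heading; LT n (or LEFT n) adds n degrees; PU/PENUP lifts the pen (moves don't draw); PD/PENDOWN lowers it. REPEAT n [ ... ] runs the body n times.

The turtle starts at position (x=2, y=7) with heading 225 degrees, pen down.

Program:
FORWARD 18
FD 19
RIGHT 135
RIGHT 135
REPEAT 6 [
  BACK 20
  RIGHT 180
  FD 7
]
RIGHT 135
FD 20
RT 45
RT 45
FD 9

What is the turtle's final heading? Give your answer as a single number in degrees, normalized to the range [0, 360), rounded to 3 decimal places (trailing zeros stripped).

Answer: 90

Derivation:
Executing turtle program step by step:
Start: pos=(2,7), heading=225, pen down
FD 18: (2,7) -> (-10.728,-5.728) [heading=225, draw]
FD 19: (-10.728,-5.728) -> (-24.163,-19.163) [heading=225, draw]
RT 135: heading 225 -> 90
RT 135: heading 90 -> 315
REPEAT 6 [
  -- iteration 1/6 --
  BK 20: (-24.163,-19.163) -> (-38.305,-5.021) [heading=315, draw]
  RT 180: heading 315 -> 135
  FD 7: (-38.305,-5.021) -> (-43.255,-0.071) [heading=135, draw]
  -- iteration 2/6 --
  BK 20: (-43.255,-0.071) -> (-29.113,-14.213) [heading=135, draw]
  RT 180: heading 135 -> 315
  FD 7: (-29.113,-14.213) -> (-24.163,-19.163) [heading=315, draw]
  -- iteration 3/6 --
  BK 20: (-24.163,-19.163) -> (-38.305,-5.021) [heading=315, draw]
  RT 180: heading 315 -> 135
  FD 7: (-38.305,-5.021) -> (-43.255,-0.071) [heading=135, draw]
  -- iteration 4/6 --
  BK 20: (-43.255,-0.071) -> (-29.113,-14.213) [heading=135, draw]
  RT 180: heading 135 -> 315
  FD 7: (-29.113,-14.213) -> (-24.163,-19.163) [heading=315, draw]
  -- iteration 5/6 --
  BK 20: (-24.163,-19.163) -> (-38.305,-5.021) [heading=315, draw]
  RT 180: heading 315 -> 135
  FD 7: (-38.305,-5.021) -> (-43.255,-0.071) [heading=135, draw]
  -- iteration 6/6 --
  BK 20: (-43.255,-0.071) -> (-29.113,-14.213) [heading=135, draw]
  RT 180: heading 135 -> 315
  FD 7: (-29.113,-14.213) -> (-24.163,-19.163) [heading=315, draw]
]
RT 135: heading 315 -> 180
FD 20: (-24.163,-19.163) -> (-44.163,-19.163) [heading=180, draw]
RT 45: heading 180 -> 135
RT 45: heading 135 -> 90
FD 9: (-44.163,-19.163) -> (-44.163,-10.163) [heading=90, draw]
Final: pos=(-44.163,-10.163), heading=90, 16 segment(s) drawn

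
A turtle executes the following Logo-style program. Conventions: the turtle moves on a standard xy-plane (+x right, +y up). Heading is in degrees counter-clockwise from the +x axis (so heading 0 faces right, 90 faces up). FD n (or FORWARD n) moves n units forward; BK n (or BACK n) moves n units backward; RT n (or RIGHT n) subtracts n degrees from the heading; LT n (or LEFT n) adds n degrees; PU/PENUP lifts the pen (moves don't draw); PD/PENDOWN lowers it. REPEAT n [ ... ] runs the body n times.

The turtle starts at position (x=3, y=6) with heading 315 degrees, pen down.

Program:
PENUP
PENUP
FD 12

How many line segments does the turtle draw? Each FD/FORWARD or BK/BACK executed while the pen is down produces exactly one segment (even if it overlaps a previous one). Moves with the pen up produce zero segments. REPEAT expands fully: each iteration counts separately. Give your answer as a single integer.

Answer: 0

Derivation:
Executing turtle program step by step:
Start: pos=(3,6), heading=315, pen down
PU: pen up
PU: pen up
FD 12: (3,6) -> (11.485,-2.485) [heading=315, move]
Final: pos=(11.485,-2.485), heading=315, 0 segment(s) drawn
Segments drawn: 0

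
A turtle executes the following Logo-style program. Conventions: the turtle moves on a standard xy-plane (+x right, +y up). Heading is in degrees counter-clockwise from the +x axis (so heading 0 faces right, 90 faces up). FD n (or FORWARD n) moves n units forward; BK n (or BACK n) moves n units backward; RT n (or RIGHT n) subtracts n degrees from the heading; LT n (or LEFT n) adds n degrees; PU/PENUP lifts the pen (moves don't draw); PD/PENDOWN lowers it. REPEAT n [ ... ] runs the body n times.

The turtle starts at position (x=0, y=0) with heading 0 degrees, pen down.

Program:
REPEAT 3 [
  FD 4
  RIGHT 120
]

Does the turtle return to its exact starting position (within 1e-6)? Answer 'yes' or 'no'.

Executing turtle program step by step:
Start: pos=(0,0), heading=0, pen down
REPEAT 3 [
  -- iteration 1/3 --
  FD 4: (0,0) -> (4,0) [heading=0, draw]
  RT 120: heading 0 -> 240
  -- iteration 2/3 --
  FD 4: (4,0) -> (2,-3.464) [heading=240, draw]
  RT 120: heading 240 -> 120
  -- iteration 3/3 --
  FD 4: (2,-3.464) -> (0,0) [heading=120, draw]
  RT 120: heading 120 -> 0
]
Final: pos=(0,0), heading=0, 3 segment(s) drawn

Start position: (0, 0)
Final position: (0, 0)
Distance = 0; < 1e-6 -> CLOSED

Answer: yes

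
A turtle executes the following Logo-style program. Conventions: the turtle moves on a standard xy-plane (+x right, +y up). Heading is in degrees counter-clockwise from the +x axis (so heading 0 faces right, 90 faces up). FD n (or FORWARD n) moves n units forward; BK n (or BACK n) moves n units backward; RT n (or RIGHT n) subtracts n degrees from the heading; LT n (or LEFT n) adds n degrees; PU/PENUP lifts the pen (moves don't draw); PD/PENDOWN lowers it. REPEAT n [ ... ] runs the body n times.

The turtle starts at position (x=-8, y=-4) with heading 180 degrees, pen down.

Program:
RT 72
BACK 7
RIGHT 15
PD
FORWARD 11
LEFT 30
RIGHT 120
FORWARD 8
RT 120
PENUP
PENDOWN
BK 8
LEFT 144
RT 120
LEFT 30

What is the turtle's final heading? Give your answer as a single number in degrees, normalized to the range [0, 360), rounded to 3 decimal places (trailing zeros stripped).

Answer: 297

Derivation:
Executing turtle program step by step:
Start: pos=(-8,-4), heading=180, pen down
RT 72: heading 180 -> 108
BK 7: (-8,-4) -> (-5.837,-10.657) [heading=108, draw]
RT 15: heading 108 -> 93
PD: pen down
FD 11: (-5.837,-10.657) -> (-6.413,0.328) [heading=93, draw]
LT 30: heading 93 -> 123
RT 120: heading 123 -> 3
FD 8: (-6.413,0.328) -> (1.576,0.746) [heading=3, draw]
RT 120: heading 3 -> 243
PU: pen up
PD: pen down
BK 8: (1.576,0.746) -> (5.208,7.874) [heading=243, draw]
LT 144: heading 243 -> 27
RT 120: heading 27 -> 267
LT 30: heading 267 -> 297
Final: pos=(5.208,7.874), heading=297, 4 segment(s) drawn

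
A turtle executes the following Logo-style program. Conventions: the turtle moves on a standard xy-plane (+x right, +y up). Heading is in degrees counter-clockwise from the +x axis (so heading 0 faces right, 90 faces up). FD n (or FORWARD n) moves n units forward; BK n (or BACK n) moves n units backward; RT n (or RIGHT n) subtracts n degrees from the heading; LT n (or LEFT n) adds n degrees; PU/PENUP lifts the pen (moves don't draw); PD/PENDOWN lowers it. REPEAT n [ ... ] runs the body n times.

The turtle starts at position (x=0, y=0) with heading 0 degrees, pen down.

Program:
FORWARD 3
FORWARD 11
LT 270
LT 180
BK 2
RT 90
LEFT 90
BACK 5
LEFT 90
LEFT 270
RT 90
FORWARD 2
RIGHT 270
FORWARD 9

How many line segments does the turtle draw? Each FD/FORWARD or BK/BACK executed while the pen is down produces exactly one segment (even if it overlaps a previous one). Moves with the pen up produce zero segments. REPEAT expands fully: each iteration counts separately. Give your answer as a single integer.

Executing turtle program step by step:
Start: pos=(0,0), heading=0, pen down
FD 3: (0,0) -> (3,0) [heading=0, draw]
FD 11: (3,0) -> (14,0) [heading=0, draw]
LT 270: heading 0 -> 270
LT 180: heading 270 -> 90
BK 2: (14,0) -> (14,-2) [heading=90, draw]
RT 90: heading 90 -> 0
LT 90: heading 0 -> 90
BK 5: (14,-2) -> (14,-7) [heading=90, draw]
LT 90: heading 90 -> 180
LT 270: heading 180 -> 90
RT 90: heading 90 -> 0
FD 2: (14,-7) -> (16,-7) [heading=0, draw]
RT 270: heading 0 -> 90
FD 9: (16,-7) -> (16,2) [heading=90, draw]
Final: pos=(16,2), heading=90, 6 segment(s) drawn
Segments drawn: 6

Answer: 6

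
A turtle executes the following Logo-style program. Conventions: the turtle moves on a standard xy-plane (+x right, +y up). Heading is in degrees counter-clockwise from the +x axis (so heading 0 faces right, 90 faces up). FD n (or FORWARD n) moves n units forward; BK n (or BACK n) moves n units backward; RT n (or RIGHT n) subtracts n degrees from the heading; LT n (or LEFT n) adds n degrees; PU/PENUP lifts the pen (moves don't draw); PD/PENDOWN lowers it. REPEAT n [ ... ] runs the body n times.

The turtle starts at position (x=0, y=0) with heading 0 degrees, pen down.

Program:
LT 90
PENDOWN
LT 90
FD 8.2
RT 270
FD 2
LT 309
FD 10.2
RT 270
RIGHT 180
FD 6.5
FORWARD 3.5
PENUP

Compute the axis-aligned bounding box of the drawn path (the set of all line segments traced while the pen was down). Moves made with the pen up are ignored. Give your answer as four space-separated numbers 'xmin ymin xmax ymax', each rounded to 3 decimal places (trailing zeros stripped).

Executing turtle program step by step:
Start: pos=(0,0), heading=0, pen down
LT 90: heading 0 -> 90
PD: pen down
LT 90: heading 90 -> 180
FD 8.2: (0,0) -> (-8.2,0) [heading=180, draw]
RT 270: heading 180 -> 270
FD 2: (-8.2,0) -> (-8.2,-2) [heading=270, draw]
LT 309: heading 270 -> 219
FD 10.2: (-8.2,-2) -> (-16.127,-8.419) [heading=219, draw]
RT 270: heading 219 -> 309
RT 180: heading 309 -> 129
FD 6.5: (-16.127,-8.419) -> (-20.217,-3.368) [heading=129, draw]
FD 3.5: (-20.217,-3.368) -> (-22.42,-0.648) [heading=129, draw]
PU: pen up
Final: pos=(-22.42,-0.648), heading=129, 5 segment(s) drawn

Segment endpoints: x in {-22.42, -20.217, -16.127, -8.2, 0}, y in {-8.419, -3.368, -2, -0.648, 0, 0}
xmin=-22.42, ymin=-8.419, xmax=0, ymax=0

Answer: -22.42 -8.419 0 0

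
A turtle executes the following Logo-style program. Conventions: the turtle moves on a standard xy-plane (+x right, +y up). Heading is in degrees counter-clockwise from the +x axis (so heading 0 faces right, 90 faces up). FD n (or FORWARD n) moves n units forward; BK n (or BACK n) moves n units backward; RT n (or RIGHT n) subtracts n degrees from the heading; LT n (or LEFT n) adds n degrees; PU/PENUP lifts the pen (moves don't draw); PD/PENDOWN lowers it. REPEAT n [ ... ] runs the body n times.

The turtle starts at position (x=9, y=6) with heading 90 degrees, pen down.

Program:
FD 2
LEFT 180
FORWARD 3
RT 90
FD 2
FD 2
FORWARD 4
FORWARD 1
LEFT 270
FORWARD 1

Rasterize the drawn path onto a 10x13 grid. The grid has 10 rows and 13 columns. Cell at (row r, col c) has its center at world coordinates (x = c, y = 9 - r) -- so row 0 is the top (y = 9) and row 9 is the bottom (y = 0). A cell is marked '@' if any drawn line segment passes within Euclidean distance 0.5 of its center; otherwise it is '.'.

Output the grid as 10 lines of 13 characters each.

Answer: .............
.........@...
.........@...
@........@...
@@@@@@@@@@...
.............
.............
.............
.............
.............

Derivation:
Segment 0: (9,6) -> (9,8)
Segment 1: (9,8) -> (9,5)
Segment 2: (9,5) -> (7,5)
Segment 3: (7,5) -> (5,5)
Segment 4: (5,5) -> (1,5)
Segment 5: (1,5) -> (0,5)
Segment 6: (0,5) -> (0,6)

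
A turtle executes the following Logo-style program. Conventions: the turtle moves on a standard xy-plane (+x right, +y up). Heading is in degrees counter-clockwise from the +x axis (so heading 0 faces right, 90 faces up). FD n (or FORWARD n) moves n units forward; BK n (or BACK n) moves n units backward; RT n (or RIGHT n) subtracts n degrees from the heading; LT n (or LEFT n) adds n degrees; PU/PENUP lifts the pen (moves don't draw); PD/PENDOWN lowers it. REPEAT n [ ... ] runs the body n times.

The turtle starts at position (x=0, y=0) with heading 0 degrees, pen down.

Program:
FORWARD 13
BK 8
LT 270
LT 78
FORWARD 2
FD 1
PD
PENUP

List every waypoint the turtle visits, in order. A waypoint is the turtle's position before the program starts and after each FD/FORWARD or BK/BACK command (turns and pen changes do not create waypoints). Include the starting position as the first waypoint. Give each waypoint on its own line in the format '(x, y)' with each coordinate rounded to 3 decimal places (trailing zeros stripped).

Answer: (0, 0)
(13, 0)
(5, 0)
(6.956, -0.416)
(7.934, -0.624)

Derivation:
Executing turtle program step by step:
Start: pos=(0,0), heading=0, pen down
FD 13: (0,0) -> (13,0) [heading=0, draw]
BK 8: (13,0) -> (5,0) [heading=0, draw]
LT 270: heading 0 -> 270
LT 78: heading 270 -> 348
FD 2: (5,0) -> (6.956,-0.416) [heading=348, draw]
FD 1: (6.956,-0.416) -> (7.934,-0.624) [heading=348, draw]
PD: pen down
PU: pen up
Final: pos=(7.934,-0.624), heading=348, 4 segment(s) drawn
Waypoints (5 total):
(0, 0)
(13, 0)
(5, 0)
(6.956, -0.416)
(7.934, -0.624)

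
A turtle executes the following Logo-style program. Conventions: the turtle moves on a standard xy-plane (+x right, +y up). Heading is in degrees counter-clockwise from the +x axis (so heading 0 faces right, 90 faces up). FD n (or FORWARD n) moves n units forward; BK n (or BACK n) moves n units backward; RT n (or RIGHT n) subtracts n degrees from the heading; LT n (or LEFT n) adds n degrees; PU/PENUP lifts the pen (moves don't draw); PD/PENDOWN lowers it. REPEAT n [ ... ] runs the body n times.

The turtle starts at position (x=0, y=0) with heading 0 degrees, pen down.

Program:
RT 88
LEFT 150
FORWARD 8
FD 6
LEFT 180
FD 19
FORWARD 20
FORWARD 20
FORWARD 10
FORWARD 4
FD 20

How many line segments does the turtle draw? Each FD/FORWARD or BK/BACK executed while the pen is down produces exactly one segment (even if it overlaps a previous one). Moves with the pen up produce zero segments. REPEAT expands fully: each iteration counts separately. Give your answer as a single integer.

Executing turtle program step by step:
Start: pos=(0,0), heading=0, pen down
RT 88: heading 0 -> 272
LT 150: heading 272 -> 62
FD 8: (0,0) -> (3.756,7.064) [heading=62, draw]
FD 6: (3.756,7.064) -> (6.573,12.361) [heading=62, draw]
LT 180: heading 62 -> 242
FD 19: (6.573,12.361) -> (-2.347,-4.415) [heading=242, draw]
FD 20: (-2.347,-4.415) -> (-11.737,-22.074) [heading=242, draw]
FD 20: (-11.737,-22.074) -> (-21.126,-39.733) [heading=242, draw]
FD 10: (-21.126,-39.733) -> (-25.821,-48.562) [heading=242, draw]
FD 4: (-25.821,-48.562) -> (-27.699,-52.094) [heading=242, draw]
FD 20: (-27.699,-52.094) -> (-37.088,-69.753) [heading=242, draw]
Final: pos=(-37.088,-69.753), heading=242, 8 segment(s) drawn
Segments drawn: 8

Answer: 8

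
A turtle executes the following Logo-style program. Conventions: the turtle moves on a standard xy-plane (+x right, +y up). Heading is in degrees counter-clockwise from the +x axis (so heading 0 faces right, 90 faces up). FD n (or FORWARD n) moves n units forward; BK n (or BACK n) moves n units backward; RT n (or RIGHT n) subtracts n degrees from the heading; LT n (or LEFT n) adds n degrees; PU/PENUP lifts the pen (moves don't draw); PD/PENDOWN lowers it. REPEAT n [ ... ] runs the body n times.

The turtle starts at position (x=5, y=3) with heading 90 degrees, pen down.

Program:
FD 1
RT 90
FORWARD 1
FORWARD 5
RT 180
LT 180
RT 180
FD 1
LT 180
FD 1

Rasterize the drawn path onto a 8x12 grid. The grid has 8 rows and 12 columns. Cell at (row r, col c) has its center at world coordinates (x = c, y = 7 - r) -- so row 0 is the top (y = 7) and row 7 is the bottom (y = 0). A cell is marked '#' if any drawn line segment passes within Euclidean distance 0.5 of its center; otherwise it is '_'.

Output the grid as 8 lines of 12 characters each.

Segment 0: (5,3) -> (5,4)
Segment 1: (5,4) -> (6,4)
Segment 2: (6,4) -> (11,4)
Segment 3: (11,4) -> (10,4)
Segment 4: (10,4) -> (11,4)

Answer: ____________
____________
____________
_____#######
_____#______
____________
____________
____________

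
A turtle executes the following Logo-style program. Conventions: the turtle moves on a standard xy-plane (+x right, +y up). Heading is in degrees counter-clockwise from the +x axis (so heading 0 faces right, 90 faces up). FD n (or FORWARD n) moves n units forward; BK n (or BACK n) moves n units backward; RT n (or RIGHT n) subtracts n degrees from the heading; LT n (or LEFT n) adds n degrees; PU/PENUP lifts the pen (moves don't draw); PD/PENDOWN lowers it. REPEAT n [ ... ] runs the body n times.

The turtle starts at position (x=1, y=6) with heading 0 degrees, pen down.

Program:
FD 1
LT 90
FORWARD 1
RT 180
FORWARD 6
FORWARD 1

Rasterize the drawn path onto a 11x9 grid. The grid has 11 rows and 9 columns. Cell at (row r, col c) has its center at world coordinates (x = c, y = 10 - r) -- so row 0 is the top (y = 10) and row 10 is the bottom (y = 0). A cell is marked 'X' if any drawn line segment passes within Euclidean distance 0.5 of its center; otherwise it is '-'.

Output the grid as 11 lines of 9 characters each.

Segment 0: (1,6) -> (2,6)
Segment 1: (2,6) -> (2,7)
Segment 2: (2,7) -> (2,1)
Segment 3: (2,1) -> (2,0)

Answer: ---------
---------
---------
--X------
-XX------
--X------
--X------
--X------
--X------
--X------
--X------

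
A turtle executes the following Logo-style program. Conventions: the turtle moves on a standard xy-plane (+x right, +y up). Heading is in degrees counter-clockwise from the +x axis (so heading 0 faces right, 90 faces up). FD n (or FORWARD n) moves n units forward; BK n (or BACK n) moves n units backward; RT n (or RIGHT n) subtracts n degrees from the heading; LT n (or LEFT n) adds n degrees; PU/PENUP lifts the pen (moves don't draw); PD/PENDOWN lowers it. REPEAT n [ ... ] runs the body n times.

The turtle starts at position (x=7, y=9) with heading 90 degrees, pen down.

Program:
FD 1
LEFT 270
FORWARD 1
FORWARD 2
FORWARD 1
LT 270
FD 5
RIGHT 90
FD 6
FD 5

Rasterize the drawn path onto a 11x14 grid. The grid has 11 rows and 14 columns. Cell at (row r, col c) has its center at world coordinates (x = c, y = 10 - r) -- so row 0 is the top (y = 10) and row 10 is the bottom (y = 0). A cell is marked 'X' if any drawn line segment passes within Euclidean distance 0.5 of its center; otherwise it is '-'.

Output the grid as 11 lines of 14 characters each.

Segment 0: (7,9) -> (7,10)
Segment 1: (7,10) -> (8,10)
Segment 2: (8,10) -> (10,10)
Segment 3: (10,10) -> (11,10)
Segment 4: (11,10) -> (11,5)
Segment 5: (11,5) -> (5,5)
Segment 6: (5,5) -> (-0,5)

Answer: -------XXXXX--
-------X---X--
-----------X--
-----------X--
-----------X--
XXXXXXXXXXXX--
--------------
--------------
--------------
--------------
--------------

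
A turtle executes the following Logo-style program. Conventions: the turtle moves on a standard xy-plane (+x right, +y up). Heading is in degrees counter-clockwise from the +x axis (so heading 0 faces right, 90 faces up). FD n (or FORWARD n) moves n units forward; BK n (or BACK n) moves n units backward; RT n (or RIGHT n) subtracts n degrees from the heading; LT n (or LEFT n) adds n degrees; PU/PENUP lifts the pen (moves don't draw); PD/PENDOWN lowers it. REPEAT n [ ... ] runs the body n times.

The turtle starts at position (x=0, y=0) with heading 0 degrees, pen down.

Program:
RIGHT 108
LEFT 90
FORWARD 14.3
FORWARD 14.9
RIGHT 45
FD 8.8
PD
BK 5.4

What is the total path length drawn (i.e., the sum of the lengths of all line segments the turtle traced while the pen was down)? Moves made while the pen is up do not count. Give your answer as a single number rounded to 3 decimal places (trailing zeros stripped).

Executing turtle program step by step:
Start: pos=(0,0), heading=0, pen down
RT 108: heading 0 -> 252
LT 90: heading 252 -> 342
FD 14.3: (0,0) -> (13.6,-4.419) [heading=342, draw]
FD 14.9: (13.6,-4.419) -> (27.771,-9.023) [heading=342, draw]
RT 45: heading 342 -> 297
FD 8.8: (27.771,-9.023) -> (31.766,-16.864) [heading=297, draw]
PD: pen down
BK 5.4: (31.766,-16.864) -> (29.314,-12.053) [heading=297, draw]
Final: pos=(29.314,-12.053), heading=297, 4 segment(s) drawn

Segment lengths:
  seg 1: (0,0) -> (13.6,-4.419), length = 14.3
  seg 2: (13.6,-4.419) -> (27.771,-9.023), length = 14.9
  seg 3: (27.771,-9.023) -> (31.766,-16.864), length = 8.8
  seg 4: (31.766,-16.864) -> (29.314,-12.053), length = 5.4
Total = 43.4

Answer: 43.4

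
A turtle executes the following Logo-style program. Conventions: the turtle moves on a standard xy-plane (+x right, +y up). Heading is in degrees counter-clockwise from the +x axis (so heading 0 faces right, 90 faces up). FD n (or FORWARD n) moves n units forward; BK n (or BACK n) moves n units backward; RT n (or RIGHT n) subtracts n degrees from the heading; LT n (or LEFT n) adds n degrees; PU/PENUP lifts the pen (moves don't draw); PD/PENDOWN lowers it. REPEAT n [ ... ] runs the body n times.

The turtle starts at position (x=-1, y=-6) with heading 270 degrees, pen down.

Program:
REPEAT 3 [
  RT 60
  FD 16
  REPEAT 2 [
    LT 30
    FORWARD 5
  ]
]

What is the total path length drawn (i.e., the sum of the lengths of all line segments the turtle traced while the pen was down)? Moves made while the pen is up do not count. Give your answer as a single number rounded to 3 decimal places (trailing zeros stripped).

Executing turtle program step by step:
Start: pos=(-1,-6), heading=270, pen down
REPEAT 3 [
  -- iteration 1/3 --
  RT 60: heading 270 -> 210
  FD 16: (-1,-6) -> (-14.856,-14) [heading=210, draw]
  REPEAT 2 [
    -- iteration 1/2 --
    LT 30: heading 210 -> 240
    FD 5: (-14.856,-14) -> (-17.356,-18.33) [heading=240, draw]
    -- iteration 2/2 --
    LT 30: heading 240 -> 270
    FD 5: (-17.356,-18.33) -> (-17.356,-23.33) [heading=270, draw]
  ]
  -- iteration 2/3 --
  RT 60: heading 270 -> 210
  FD 16: (-17.356,-23.33) -> (-31.213,-31.33) [heading=210, draw]
  REPEAT 2 [
    -- iteration 1/2 --
    LT 30: heading 210 -> 240
    FD 5: (-31.213,-31.33) -> (-33.713,-35.66) [heading=240, draw]
    -- iteration 2/2 --
    LT 30: heading 240 -> 270
    FD 5: (-33.713,-35.66) -> (-33.713,-40.66) [heading=270, draw]
  ]
  -- iteration 3/3 --
  RT 60: heading 270 -> 210
  FD 16: (-33.713,-40.66) -> (-47.569,-48.66) [heading=210, draw]
  REPEAT 2 [
    -- iteration 1/2 --
    LT 30: heading 210 -> 240
    FD 5: (-47.569,-48.66) -> (-50.069,-52.99) [heading=240, draw]
    -- iteration 2/2 --
    LT 30: heading 240 -> 270
    FD 5: (-50.069,-52.99) -> (-50.069,-57.99) [heading=270, draw]
  ]
]
Final: pos=(-50.069,-57.99), heading=270, 9 segment(s) drawn

Segment lengths:
  seg 1: (-1,-6) -> (-14.856,-14), length = 16
  seg 2: (-14.856,-14) -> (-17.356,-18.33), length = 5
  seg 3: (-17.356,-18.33) -> (-17.356,-23.33), length = 5
  seg 4: (-17.356,-23.33) -> (-31.213,-31.33), length = 16
  seg 5: (-31.213,-31.33) -> (-33.713,-35.66), length = 5
  seg 6: (-33.713,-35.66) -> (-33.713,-40.66), length = 5
  seg 7: (-33.713,-40.66) -> (-47.569,-48.66), length = 16
  seg 8: (-47.569,-48.66) -> (-50.069,-52.99), length = 5
  seg 9: (-50.069,-52.99) -> (-50.069,-57.99), length = 5
Total = 78

Answer: 78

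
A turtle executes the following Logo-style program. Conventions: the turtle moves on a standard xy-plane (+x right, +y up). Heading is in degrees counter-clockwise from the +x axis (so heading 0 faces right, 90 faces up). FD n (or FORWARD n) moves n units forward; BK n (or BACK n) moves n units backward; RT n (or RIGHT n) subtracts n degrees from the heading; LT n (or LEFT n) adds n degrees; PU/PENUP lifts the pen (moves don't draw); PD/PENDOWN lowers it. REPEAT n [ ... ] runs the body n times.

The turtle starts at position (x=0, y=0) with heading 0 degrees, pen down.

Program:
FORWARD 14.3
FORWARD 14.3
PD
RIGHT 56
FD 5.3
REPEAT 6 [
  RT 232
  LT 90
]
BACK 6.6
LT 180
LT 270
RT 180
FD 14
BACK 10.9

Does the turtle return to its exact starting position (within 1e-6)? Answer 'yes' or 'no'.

Answer: no

Derivation:
Executing turtle program step by step:
Start: pos=(0,0), heading=0, pen down
FD 14.3: (0,0) -> (14.3,0) [heading=0, draw]
FD 14.3: (14.3,0) -> (28.6,0) [heading=0, draw]
PD: pen down
RT 56: heading 0 -> 304
FD 5.3: (28.6,0) -> (31.564,-4.394) [heading=304, draw]
REPEAT 6 [
  -- iteration 1/6 --
  RT 232: heading 304 -> 72
  LT 90: heading 72 -> 162
  -- iteration 2/6 --
  RT 232: heading 162 -> 290
  LT 90: heading 290 -> 20
  -- iteration 3/6 --
  RT 232: heading 20 -> 148
  LT 90: heading 148 -> 238
  -- iteration 4/6 --
  RT 232: heading 238 -> 6
  LT 90: heading 6 -> 96
  -- iteration 5/6 --
  RT 232: heading 96 -> 224
  LT 90: heading 224 -> 314
  -- iteration 6/6 --
  RT 232: heading 314 -> 82
  LT 90: heading 82 -> 172
]
BK 6.6: (31.564,-4.394) -> (38.099,-5.312) [heading=172, draw]
LT 180: heading 172 -> 352
LT 270: heading 352 -> 262
RT 180: heading 262 -> 82
FD 14: (38.099,-5.312) -> (40.048,8.551) [heading=82, draw]
BK 10.9: (40.048,8.551) -> (38.531,-2.243) [heading=82, draw]
Final: pos=(38.531,-2.243), heading=82, 6 segment(s) drawn

Start position: (0, 0)
Final position: (38.531, -2.243)
Distance = 38.596; >= 1e-6 -> NOT closed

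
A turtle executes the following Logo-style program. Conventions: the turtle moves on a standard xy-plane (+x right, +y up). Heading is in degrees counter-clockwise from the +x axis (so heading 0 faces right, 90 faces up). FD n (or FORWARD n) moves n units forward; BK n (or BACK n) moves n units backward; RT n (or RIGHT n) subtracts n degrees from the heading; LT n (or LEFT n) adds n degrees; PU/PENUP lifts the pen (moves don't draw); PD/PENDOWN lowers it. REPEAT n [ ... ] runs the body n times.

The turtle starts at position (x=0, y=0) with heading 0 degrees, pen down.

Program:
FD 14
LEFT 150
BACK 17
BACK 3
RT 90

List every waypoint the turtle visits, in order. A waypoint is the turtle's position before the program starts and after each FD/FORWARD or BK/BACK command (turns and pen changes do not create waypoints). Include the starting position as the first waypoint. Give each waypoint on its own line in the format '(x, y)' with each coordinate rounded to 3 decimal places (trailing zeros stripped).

Answer: (0, 0)
(14, 0)
(28.722, -8.5)
(31.321, -10)

Derivation:
Executing turtle program step by step:
Start: pos=(0,0), heading=0, pen down
FD 14: (0,0) -> (14,0) [heading=0, draw]
LT 150: heading 0 -> 150
BK 17: (14,0) -> (28.722,-8.5) [heading=150, draw]
BK 3: (28.722,-8.5) -> (31.321,-10) [heading=150, draw]
RT 90: heading 150 -> 60
Final: pos=(31.321,-10), heading=60, 3 segment(s) drawn
Waypoints (4 total):
(0, 0)
(14, 0)
(28.722, -8.5)
(31.321, -10)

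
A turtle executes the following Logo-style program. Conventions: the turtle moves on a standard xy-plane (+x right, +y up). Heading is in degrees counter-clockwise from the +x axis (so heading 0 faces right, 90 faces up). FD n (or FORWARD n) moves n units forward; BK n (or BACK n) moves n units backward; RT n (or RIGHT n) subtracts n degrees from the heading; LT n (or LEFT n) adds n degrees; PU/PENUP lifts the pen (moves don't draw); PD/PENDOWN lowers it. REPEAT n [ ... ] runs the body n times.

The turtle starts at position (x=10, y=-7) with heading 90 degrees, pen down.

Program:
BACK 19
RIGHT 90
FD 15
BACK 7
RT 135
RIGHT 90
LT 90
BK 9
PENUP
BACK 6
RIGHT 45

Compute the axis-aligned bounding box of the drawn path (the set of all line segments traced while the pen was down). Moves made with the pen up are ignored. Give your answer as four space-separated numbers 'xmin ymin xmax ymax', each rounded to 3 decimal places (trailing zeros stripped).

Answer: 10 -26 25 -7

Derivation:
Executing turtle program step by step:
Start: pos=(10,-7), heading=90, pen down
BK 19: (10,-7) -> (10,-26) [heading=90, draw]
RT 90: heading 90 -> 0
FD 15: (10,-26) -> (25,-26) [heading=0, draw]
BK 7: (25,-26) -> (18,-26) [heading=0, draw]
RT 135: heading 0 -> 225
RT 90: heading 225 -> 135
LT 90: heading 135 -> 225
BK 9: (18,-26) -> (24.364,-19.636) [heading=225, draw]
PU: pen up
BK 6: (24.364,-19.636) -> (28.607,-15.393) [heading=225, move]
RT 45: heading 225 -> 180
Final: pos=(28.607,-15.393), heading=180, 4 segment(s) drawn

Segment endpoints: x in {10, 10, 18, 24.364, 25}, y in {-26, -19.636, -7}
xmin=10, ymin=-26, xmax=25, ymax=-7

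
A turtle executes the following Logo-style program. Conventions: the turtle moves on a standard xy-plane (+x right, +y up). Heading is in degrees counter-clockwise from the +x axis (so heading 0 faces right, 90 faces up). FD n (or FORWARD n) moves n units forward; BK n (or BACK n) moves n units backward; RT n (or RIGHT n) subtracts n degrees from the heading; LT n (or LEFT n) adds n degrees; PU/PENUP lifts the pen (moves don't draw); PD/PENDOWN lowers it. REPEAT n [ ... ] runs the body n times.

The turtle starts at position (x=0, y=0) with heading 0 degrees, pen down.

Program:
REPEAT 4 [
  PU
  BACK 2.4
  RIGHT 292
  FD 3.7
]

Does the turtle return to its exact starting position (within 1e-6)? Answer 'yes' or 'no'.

Executing turtle program step by step:
Start: pos=(0,0), heading=0, pen down
REPEAT 4 [
  -- iteration 1/4 --
  PU: pen up
  BK 2.4: (0,0) -> (-2.4,0) [heading=0, move]
  RT 292: heading 0 -> 68
  FD 3.7: (-2.4,0) -> (-1.014,3.431) [heading=68, move]
  -- iteration 2/4 --
  PU: pen up
  BK 2.4: (-1.014,3.431) -> (-1.913,1.205) [heading=68, move]
  RT 292: heading 68 -> 136
  FD 3.7: (-1.913,1.205) -> (-4.575,3.776) [heading=136, move]
  -- iteration 3/4 --
  PU: pen up
  BK 2.4: (-4.575,3.776) -> (-2.848,2.108) [heading=136, move]
  RT 292: heading 136 -> 204
  FD 3.7: (-2.848,2.108) -> (-6.228,0.603) [heading=204, move]
  -- iteration 4/4 --
  PU: pen up
  BK 2.4: (-6.228,0.603) -> (-4.036,1.58) [heading=204, move]
  RT 292: heading 204 -> 272
  FD 3.7: (-4.036,1.58) -> (-3.907,-2.118) [heading=272, move]
]
Final: pos=(-3.907,-2.118), heading=272, 0 segment(s) drawn

Start position: (0, 0)
Final position: (-3.907, -2.118)
Distance = 4.444; >= 1e-6 -> NOT closed

Answer: no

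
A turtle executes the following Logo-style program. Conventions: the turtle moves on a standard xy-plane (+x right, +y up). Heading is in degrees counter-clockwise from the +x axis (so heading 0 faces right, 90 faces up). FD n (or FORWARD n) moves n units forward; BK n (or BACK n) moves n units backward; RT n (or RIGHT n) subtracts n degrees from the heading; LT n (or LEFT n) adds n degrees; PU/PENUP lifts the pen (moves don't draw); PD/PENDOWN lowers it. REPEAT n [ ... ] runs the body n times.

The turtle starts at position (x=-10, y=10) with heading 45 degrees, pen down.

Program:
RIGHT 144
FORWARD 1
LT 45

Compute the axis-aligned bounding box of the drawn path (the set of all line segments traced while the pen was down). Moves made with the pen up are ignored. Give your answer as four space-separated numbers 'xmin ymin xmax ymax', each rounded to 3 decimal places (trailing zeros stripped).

Executing turtle program step by step:
Start: pos=(-10,10), heading=45, pen down
RT 144: heading 45 -> 261
FD 1: (-10,10) -> (-10.156,9.012) [heading=261, draw]
LT 45: heading 261 -> 306
Final: pos=(-10.156,9.012), heading=306, 1 segment(s) drawn

Segment endpoints: x in {-10.156, -10}, y in {9.012, 10}
xmin=-10.156, ymin=9.012, xmax=-10, ymax=10

Answer: -10.156 9.012 -10 10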